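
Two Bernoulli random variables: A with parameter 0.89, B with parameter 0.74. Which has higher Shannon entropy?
B

For binary distributions, entropy is maximized at p=0.5 and decreases as p moves toward 0 or 1.

H(A) = H(0.89) = 0.4999 bits
H(B) = H(0.74) = 0.8267 bits

Distribution B (p=0.74) is closer to uniform (p=0.5), so it has higher entropy.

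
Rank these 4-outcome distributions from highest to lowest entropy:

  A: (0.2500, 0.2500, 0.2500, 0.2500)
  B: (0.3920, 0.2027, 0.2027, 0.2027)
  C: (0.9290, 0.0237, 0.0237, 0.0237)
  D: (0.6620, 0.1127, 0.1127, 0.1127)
A > B > D > C

Key insight: Entropy is maximized by uniform distributions and minimized by concentrated distributions.

Entropies:
  H(A) = 2.0000 bits
  H(B) = 1.9297 bits
  H(C) = 0.4822 bits
  H(D) = 1.4586 bits

Ranking: A > B > D > C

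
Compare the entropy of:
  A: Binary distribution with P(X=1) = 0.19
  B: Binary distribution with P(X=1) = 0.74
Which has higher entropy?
B

For binary distributions, entropy is maximized at p=0.5 and decreases as p moves toward 0 or 1.

H(A) = H(0.19) = 0.7015 bits
H(B) = H(0.74) = 0.8267 bits

Distribution B (p=0.74) is closer to uniform (p=0.5), so it has higher entropy.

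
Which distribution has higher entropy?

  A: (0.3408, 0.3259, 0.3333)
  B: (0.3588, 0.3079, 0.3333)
A

Both distributions are close to uniform, making this a harder comparison.

H(A) = 1.5847 bits
H(B) = 1.5822 bits

The distribution closer to uniform has higher entropy.
Answer: A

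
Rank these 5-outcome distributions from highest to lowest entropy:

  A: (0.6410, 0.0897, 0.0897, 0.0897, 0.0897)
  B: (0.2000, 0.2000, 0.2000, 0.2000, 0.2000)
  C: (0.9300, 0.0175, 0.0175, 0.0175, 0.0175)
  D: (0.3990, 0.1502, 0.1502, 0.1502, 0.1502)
B > D > A > C

Key insight: Entropy is maximized by uniform distributions and minimized by concentrated distributions.

Entropies:
  H(A) = 1.6598 bits
  H(B) = 2.3219 bits
  H(C) = 0.5059 bits
  H(D) = 2.1724 bits

Ranking: B > D > A > C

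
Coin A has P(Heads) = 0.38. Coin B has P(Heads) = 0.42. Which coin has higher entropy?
B

For binary distributions, entropy is maximized at p=0.5 and decreases as p moves toward 0 or 1.

H(A) = H(0.38) = 0.9580 bits
H(B) = H(0.42) = 0.9815 bits

Distribution B (p=0.42) is closer to uniform (p=0.5), so it has higher entropy.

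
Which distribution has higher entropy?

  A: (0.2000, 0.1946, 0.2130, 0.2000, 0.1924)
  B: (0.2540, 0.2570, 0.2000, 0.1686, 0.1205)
A

Both distributions are close to uniform, making this a harder comparison.

H(A) = 2.3210 bits
H(B) = 2.2711 bits

The distribution closer to uniform has higher entropy.
Answer: A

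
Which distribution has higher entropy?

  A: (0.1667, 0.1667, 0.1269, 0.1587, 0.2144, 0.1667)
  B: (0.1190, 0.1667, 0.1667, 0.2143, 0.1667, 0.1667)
A

Both distributions are close to uniform, making this a harder comparison.

H(A) = 2.5682 bits
H(B) = 2.5650 bits

The distribution closer to uniform has higher entropy.
Answer: A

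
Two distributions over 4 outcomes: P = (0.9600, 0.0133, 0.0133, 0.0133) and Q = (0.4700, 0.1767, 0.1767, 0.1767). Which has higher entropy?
Q

P is highly concentrated on one outcome (96%), making it nearly deterministic. Q spreads its mass more evenly (max 47%). The more spread-out distribution has higher entropy: H(P) ≈ 0.306 bits, H(Q) ≈ 1.837 bits.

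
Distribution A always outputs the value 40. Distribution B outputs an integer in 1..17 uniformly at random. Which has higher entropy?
B

A is deterministic, so H(A) = 0. B is uniform over 17 outcomes, so H(B) = log₂(17) = 4.087 bits. Any distribution with genuine randomness has higher entropy than a deterministic one.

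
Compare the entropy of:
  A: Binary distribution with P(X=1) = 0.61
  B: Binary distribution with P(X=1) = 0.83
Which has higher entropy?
A

For binary distributions, entropy is maximized at p=0.5 and decreases as p moves toward 0 or 1.

H(A) = H(0.61) = 0.9648 bits
H(B) = H(0.83) = 0.6577 bits

Distribution A (p=0.61) is closer to uniform (p=0.5), so it has higher entropy.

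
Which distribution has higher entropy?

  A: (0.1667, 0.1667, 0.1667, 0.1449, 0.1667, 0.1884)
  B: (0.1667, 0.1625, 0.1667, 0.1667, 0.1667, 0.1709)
B

Both distributions are close to uniform, making this a harder comparison.

H(A) = 2.5808 bits
H(B) = 2.5848 bits

The distribution closer to uniform has higher entropy.
Answer: B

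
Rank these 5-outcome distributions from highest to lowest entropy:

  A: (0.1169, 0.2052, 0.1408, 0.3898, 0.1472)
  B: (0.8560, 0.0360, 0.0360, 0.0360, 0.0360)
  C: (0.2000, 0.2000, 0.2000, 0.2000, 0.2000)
C > A > B

Key insight: Entropy is maximized by uniform distributions and minimized by concentrated distributions.

- Uniform distributions have maximum entropy log₂(5) = 2.3219 bits
- The more "peaked" or concentrated a distribution, the lower its entropy

Entropies:
  H(A) = 2.1658 bits
  H(B) = 0.8826 bits
  H(C) = 2.3219 bits

Ranking: C > A > B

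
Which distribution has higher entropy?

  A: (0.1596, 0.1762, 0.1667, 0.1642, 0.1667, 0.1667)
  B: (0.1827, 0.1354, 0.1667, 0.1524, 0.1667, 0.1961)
A

Both distributions are close to uniform, making this a harder comparison.

H(A) = 2.5843 bits
H(B) = 2.5749 bits

The distribution closer to uniform has higher entropy.
Answer: A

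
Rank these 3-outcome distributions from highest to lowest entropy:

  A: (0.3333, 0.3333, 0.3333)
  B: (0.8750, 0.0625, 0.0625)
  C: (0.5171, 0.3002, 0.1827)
A > C > B

Key insight: Entropy is maximized by uniform distributions and minimized by concentrated distributions.

- Uniform distributions have maximum entropy log₂(3) = 1.5850 bits
- The more "peaked" or concentrated a distribution, the lower its entropy

Entropies:
  H(A) = 1.5850 bits
  H(B) = 0.6686 bits
  H(C) = 1.4612 bits

Ranking: A > C > B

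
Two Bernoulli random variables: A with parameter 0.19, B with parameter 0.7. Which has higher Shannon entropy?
B

For binary distributions, entropy is maximized at p=0.5 and decreases as p moves toward 0 or 1.

H(A) = H(0.19) = 0.7015 bits
H(B) = H(0.7) = 0.8813 bits

Distribution B (p=0.7) is closer to uniform (p=0.5), so it has higher entropy.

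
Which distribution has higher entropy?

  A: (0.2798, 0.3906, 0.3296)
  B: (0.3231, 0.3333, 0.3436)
B

Both distributions are close to uniform, making this a harder comparison.

H(A) = 1.5716 bits
H(B) = 1.5845 bits

The distribution closer to uniform has higher entropy.
Answer: B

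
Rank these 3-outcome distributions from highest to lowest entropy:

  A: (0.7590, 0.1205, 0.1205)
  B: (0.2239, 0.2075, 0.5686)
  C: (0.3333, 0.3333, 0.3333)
C > B > A

Key insight: Entropy is maximized by uniform distributions and minimized by concentrated distributions.

- Uniform distributions have maximum entropy log₂(3) = 1.5850 bits
- The more "peaked" or concentrated a distribution, the lower its entropy

Entropies:
  H(A) = 1.0377 bits
  H(B) = 1.4173 bits
  H(C) = 1.5850 bits

Ranking: C > B > A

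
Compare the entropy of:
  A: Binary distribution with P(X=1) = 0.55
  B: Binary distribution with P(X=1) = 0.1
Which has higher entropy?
A

For binary distributions, entropy is maximized at p=0.5 and decreases as p moves toward 0 or 1.

H(A) = H(0.55) = 0.9928 bits
H(B) = H(0.1) = 0.4690 bits

Distribution A (p=0.55) is closer to uniform (p=0.5), so it has higher entropy.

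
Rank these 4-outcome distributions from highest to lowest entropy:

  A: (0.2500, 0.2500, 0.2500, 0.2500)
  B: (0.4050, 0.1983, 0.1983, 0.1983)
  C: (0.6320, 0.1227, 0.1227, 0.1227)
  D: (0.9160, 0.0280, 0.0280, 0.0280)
A > B > C > D

Key insight: Entropy is maximized by uniform distributions and minimized by concentrated distributions.

Entropies:
  H(A) = 2.0000 bits
  H(B) = 1.9169 bits
  H(C) = 1.5324 bits
  H(D) = 0.5493 bits

Ranking: A > B > C > D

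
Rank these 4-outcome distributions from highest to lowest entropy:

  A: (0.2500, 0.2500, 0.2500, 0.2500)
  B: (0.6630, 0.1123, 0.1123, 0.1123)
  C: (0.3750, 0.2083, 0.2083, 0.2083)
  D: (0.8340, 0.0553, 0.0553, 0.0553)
A > C > B > D

Key insight: Entropy is maximized by uniform distributions and minimized by concentrated distributions.

Entropies:
  H(A) = 2.0000 bits
  H(B) = 1.4561 bits
  H(C) = 1.9450 bits
  H(D) = 0.9116 bits

Ranking: A > C > B > D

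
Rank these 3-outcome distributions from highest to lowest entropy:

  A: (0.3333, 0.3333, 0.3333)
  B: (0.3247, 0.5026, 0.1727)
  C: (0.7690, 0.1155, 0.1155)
A > B > C

Key insight: Entropy is maximized by uniform distributions and minimized by concentrated distributions.

- Uniform distributions have maximum entropy log₂(3) = 1.5850 bits
- The more "peaked" or concentrated a distribution, the lower its entropy

Entropies:
  H(A) = 1.5850 bits
  H(B) = 1.4633 bits
  H(C) = 1.0108 bits

Ranking: A > B > C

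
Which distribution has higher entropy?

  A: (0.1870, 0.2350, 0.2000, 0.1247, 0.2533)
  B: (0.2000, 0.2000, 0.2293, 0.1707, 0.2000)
B

Both distributions are close to uniform, making this a harder comparison.

H(A) = 2.2841 bits
H(B) = 2.3157 bits

The distribution closer to uniform has higher entropy.
Answer: B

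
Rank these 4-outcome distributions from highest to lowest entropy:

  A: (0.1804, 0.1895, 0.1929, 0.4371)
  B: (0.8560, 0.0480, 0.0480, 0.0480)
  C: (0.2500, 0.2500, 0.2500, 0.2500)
C > A > B

Key insight: Entropy is maximized by uniform distributions and minimized by concentrated distributions.

- Uniform distributions have maximum entropy log₂(4) = 2.0000 bits
- The more "peaked" or concentrated a distribution, the lower its entropy

Entropies:
  H(A) = 1.8804 bits
  H(B) = 0.8229 bits
  H(C) = 2.0000 bits

Ranking: C > A > B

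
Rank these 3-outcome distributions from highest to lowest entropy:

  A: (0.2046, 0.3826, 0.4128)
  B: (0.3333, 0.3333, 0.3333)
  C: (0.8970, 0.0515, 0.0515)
B > A > C

Key insight: Entropy is maximized by uniform distributions and minimized by concentrated distributions.

- Uniform distributions have maximum entropy log₂(3) = 1.5850 bits
- The more "peaked" or concentrated a distribution, the lower its entropy

Entropies:
  H(A) = 1.5256 bits
  H(B) = 1.5850 bits
  H(C) = 0.5814 bits

Ranking: B > A > C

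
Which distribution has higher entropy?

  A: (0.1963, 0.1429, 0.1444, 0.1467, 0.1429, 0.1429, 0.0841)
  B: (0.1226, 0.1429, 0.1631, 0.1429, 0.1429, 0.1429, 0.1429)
B

Both distributions are close to uniform, making this a harder comparison.

H(A) = 2.7739 bits
H(B) = 2.8032 bits

The distribution closer to uniform has higher entropy.
Answer: B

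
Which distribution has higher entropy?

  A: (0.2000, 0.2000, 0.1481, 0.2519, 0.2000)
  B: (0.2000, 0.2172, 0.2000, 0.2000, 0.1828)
B

Both distributions are close to uniform, making this a harder comparison.

H(A) = 2.3023 bits
H(B) = 2.3198 bits

The distribution closer to uniform has higher entropy.
Answer: B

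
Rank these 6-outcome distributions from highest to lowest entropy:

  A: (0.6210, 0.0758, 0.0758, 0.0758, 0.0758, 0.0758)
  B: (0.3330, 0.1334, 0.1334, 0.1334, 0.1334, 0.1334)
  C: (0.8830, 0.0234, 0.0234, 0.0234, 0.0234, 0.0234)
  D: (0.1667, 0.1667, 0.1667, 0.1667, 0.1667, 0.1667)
D > B > A > C

Key insight: Entropy is maximized by uniform distributions and minimized by concentrated distributions.

Entropies:
  H(A) = 1.8373 bits
  H(B) = 2.4667 bits
  H(C) = 0.7923 bits
  H(D) = 2.5850 bits

Ranking: D > B > A > C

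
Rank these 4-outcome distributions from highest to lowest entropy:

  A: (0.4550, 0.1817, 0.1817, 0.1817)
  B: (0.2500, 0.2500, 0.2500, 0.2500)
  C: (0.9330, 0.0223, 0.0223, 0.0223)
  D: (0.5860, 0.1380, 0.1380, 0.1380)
B > A > D > C

Key insight: Entropy is maximized by uniform distributions and minimized by concentrated distributions.

Entropies:
  H(A) = 1.8580 bits
  H(B) = 2.0000 bits
  H(C) = 0.4608 bits
  H(D) = 1.6347 bits

Ranking: B > A > D > C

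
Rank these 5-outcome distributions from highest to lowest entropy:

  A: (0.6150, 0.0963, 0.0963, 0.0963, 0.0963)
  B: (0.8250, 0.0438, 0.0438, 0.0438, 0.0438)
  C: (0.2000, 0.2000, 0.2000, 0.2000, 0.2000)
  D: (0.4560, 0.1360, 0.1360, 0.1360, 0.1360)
C > D > A > B

Key insight: Entropy is maximized by uniform distributions and minimized by concentrated distributions.

Entropies:
  H(A) = 1.7315 bits
  H(B) = 1.0190 bits
  H(C) = 2.3219 bits
  H(D) = 2.0824 bits

Ranking: C > D > A > B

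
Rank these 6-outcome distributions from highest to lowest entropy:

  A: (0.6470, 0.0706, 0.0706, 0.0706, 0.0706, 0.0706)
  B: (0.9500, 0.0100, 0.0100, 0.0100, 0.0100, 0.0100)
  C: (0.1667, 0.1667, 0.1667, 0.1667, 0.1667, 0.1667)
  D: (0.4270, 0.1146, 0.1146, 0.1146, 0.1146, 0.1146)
C > D > A > B

Key insight: Entropy is maximized by uniform distributions and minimized by concentrated distributions.

Entropies:
  H(A) = 1.7564 bits
  H(B) = 0.4025 bits
  H(C) = 2.5850 bits
  H(D) = 2.3150 bits

Ranking: C > D > A > B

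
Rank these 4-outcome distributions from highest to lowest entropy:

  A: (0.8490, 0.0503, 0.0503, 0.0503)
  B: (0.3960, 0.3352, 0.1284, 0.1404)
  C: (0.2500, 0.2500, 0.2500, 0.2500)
C > B > A

Key insight: Entropy is maximized by uniform distributions and minimized by concentrated distributions.

- Uniform distributions have maximum entropy log₂(4) = 2.0000 bits
- The more "peaked" or concentrated a distribution, the lower its entropy

Entropies:
  H(A) = 0.8517 bits
  H(B) = 1.8357 bits
  H(C) = 2.0000 bits

Ranking: C > B > A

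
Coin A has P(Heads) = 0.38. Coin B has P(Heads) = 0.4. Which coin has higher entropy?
B

For binary distributions, entropy is maximized at p=0.5 and decreases as p moves toward 0 or 1.

H(A) = H(0.38) = 0.9580 bits
H(B) = H(0.4) = 0.9710 bits

Distribution B (p=0.4) is closer to uniform (p=0.5), so it has higher entropy.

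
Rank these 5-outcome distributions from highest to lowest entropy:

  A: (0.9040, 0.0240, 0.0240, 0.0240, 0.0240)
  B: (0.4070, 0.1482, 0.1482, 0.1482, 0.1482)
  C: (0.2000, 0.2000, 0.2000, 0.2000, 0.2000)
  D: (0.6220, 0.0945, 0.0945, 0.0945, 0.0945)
C > B > D > A

Key insight: Entropy is maximized by uniform distributions and minimized by concentrated distributions.

Entropies:
  H(A) = 0.6482 bits
  H(B) = 2.1609 bits
  H(C) = 2.3219 bits
  H(D) = 1.7126 bits

Ranking: C > B > D > A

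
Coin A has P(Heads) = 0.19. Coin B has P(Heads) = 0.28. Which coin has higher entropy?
B

For binary distributions, entropy is maximized at p=0.5 and decreases as p moves toward 0 or 1.

H(A) = H(0.19) = 0.7015 bits
H(B) = H(0.28) = 0.8555 bits

Distribution B (p=0.28) is closer to uniform (p=0.5), so it has higher entropy.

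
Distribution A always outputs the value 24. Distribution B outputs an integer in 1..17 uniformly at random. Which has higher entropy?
B

A is deterministic, so H(A) = 0. B is uniform over 17 outcomes, so H(B) = log₂(17) = 4.087 bits. Any distribution with genuine randomness has higher entropy than a deterministic one.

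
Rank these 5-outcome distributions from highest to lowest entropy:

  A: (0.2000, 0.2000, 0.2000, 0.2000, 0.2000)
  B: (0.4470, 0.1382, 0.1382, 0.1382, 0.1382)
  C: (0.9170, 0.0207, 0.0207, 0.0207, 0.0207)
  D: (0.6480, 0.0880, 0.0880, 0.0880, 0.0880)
A > B > D > C

Key insight: Entropy is maximized by uniform distributions and minimized by concentrated distributions.

Entropies:
  H(A) = 2.3219 bits
  H(B) = 2.0979 bits
  H(C) = 0.5787 bits
  H(D) = 1.6398 bits

Ranking: A > B > D > C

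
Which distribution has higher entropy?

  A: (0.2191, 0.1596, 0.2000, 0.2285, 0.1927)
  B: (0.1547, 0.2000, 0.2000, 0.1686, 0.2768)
A

Both distributions are close to uniform, making this a harder comparison.

H(A) = 2.3113 bits
H(B) = 2.2912 bits

The distribution closer to uniform has higher entropy.
Answer: A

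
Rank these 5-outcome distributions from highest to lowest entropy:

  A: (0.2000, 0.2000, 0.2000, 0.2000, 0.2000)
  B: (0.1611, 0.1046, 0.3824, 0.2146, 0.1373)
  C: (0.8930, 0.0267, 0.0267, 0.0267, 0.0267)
A > B > C

Key insight: Entropy is maximized by uniform distributions and minimized by concentrated distributions.

- Uniform distributions have maximum entropy log₂(5) = 2.3219 bits
- The more "peaked" or concentrated a distribution, the lower its entropy

Entropies:
  H(A) = 2.3219 bits
  H(B) = 2.1651 bits
  H(C) = 0.7048 bits

Ranking: A > B > C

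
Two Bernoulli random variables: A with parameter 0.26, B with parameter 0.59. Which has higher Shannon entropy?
B

For binary distributions, entropy is maximized at p=0.5 and decreases as p moves toward 0 or 1.

H(A) = H(0.26) = 0.8267 bits
H(B) = H(0.59) = 0.9765 bits

Distribution B (p=0.59) is closer to uniform (p=0.5), so it has higher entropy.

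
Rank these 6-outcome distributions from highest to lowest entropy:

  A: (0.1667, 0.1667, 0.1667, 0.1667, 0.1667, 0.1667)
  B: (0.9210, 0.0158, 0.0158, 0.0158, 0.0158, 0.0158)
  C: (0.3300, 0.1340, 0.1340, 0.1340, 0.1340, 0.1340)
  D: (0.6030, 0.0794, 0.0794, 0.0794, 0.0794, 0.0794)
A > C > D > B

Key insight: Entropy is maximized by uniform distributions and minimized by concentrated distributions.

Entropies:
  H(A) = 2.5850 bits
  H(B) = 0.5821 bits
  H(C) = 2.4706 bits
  H(D) = 1.8910 bits

Ranking: A > C > D > B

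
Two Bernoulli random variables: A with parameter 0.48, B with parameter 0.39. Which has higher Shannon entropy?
A

For binary distributions, entropy is maximized at p=0.5 and decreases as p moves toward 0 or 1.

H(A) = H(0.48) = 0.9988 bits
H(B) = H(0.39) = 0.9648 bits

Distribution A (p=0.48) is closer to uniform (p=0.5), so it has higher entropy.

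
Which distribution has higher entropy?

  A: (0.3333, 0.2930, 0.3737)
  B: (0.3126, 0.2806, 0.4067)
A

Both distributions are close to uniform, making this a harder comparison.

H(A) = 1.5779 bits
H(B) = 1.5668 bits

The distribution closer to uniform has higher entropy.
Answer: A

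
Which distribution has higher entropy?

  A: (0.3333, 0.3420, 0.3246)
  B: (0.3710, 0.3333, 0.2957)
A

Both distributions are close to uniform, making this a harder comparison.

H(A) = 1.5846 bits
H(B) = 1.5788 bits

The distribution closer to uniform has higher entropy.
Answer: A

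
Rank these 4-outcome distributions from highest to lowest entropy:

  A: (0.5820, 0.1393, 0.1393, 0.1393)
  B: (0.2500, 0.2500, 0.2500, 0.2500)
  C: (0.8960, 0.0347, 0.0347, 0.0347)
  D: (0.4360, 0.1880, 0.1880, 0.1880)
B > D > A > C

Key insight: Entropy is maximized by uniform distributions and minimized by concentrated distributions.

Entropies:
  H(A) = 1.6430 bits
  H(B) = 2.0000 bits
  H(C) = 0.6464 bits
  H(D) = 1.8821 bits

Ranking: B > D > A > C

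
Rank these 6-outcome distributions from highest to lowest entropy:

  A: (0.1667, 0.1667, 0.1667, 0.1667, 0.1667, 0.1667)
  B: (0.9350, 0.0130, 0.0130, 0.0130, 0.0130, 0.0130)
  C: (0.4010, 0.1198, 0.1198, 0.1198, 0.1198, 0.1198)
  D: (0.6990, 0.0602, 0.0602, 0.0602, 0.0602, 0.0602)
A > C > D > B

Key insight: Entropy is maximized by uniform distributions and minimized by concentrated distributions.

Entropies:
  H(A) = 2.5850 bits
  H(B) = 0.4979 bits
  H(C) = 2.3624 bits
  H(D) = 1.5814 bits

Ranking: A > C > D > B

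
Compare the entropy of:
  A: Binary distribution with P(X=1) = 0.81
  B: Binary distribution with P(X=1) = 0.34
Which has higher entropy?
B

For binary distributions, entropy is maximized at p=0.5 and decreases as p moves toward 0 or 1.

H(A) = H(0.81) = 0.7015 bits
H(B) = H(0.34) = 0.9248 bits

Distribution B (p=0.34) is closer to uniform (p=0.5), so it has higher entropy.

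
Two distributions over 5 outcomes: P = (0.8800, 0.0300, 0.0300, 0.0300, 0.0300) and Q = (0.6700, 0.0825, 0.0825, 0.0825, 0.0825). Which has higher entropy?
Q

P is highly concentrated on one outcome (88%), making it nearly deterministic. Q spreads its mass more evenly (max 67%). The more spread-out distribution has higher entropy: H(P) ≈ 0.769 bits, H(Q) ≈ 1.575 bits.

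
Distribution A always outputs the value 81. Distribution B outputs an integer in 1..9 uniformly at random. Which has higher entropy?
B

A is deterministic, so H(A) = 0. B is uniform over 9 outcomes, so H(B) = log₂(9) = 3.170 bits. Any distribution with genuine randomness has higher entropy than a deterministic one.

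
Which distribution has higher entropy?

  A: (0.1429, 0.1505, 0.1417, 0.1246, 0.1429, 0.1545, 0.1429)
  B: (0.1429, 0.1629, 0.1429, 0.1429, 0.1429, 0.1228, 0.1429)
A

Both distributions are close to uniform, making this a harder comparison.

H(A) = 2.8046 bits
H(B) = 2.8033 bits

The distribution closer to uniform has higher entropy.
Answer: A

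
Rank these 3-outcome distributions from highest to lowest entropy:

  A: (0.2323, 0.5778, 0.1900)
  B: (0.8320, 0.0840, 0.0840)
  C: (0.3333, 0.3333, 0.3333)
C > A > B

Key insight: Entropy is maximized by uniform distributions and minimized by concentrated distributions.

- Uniform distributions have maximum entropy log₂(3) = 1.5850 bits
- The more "peaked" or concentrated a distribution, the lower its entropy

Entropies:
  H(A) = 1.4017 bits
  H(B) = 0.8211 bits
  H(C) = 1.5850 bits

Ranking: C > A > B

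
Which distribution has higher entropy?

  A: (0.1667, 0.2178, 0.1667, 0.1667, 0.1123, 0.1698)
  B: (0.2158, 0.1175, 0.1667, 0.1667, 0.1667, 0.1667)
B

Both distributions are close to uniform, making this a harder comparison.

H(A) = 2.5601 bits
H(B) = 2.5637 bits

The distribution closer to uniform has higher entropy.
Answer: B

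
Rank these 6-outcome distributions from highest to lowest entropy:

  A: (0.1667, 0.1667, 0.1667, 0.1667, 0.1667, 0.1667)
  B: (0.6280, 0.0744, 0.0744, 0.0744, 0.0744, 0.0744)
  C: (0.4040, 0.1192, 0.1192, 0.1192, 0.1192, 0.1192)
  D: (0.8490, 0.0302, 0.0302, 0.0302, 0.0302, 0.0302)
A > C > B > D

Key insight: Entropy is maximized by uniform distributions and minimized by concentrated distributions.

Entropies:
  H(A) = 2.5850 bits
  H(B) = 1.8160 bits
  H(C) = 2.3571 bits
  H(D) = 0.9629 bits

Ranking: A > C > B > D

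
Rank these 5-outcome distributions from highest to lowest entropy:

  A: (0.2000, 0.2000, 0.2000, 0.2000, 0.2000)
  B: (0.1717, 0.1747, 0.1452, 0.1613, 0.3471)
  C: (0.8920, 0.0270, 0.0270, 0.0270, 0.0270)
A > B > C

Key insight: Entropy is maximized by uniform distributions and minimized by concentrated distributions.

- Uniform distributions have maximum entropy log₂(5) = 2.3219 bits
- The more "peaked" or concentrated a distribution, the lower its entropy

Entropies:
  H(A) = 2.3219 bits
  H(B) = 2.2348 bits
  H(C) = 0.7099 bits

Ranking: A > B > C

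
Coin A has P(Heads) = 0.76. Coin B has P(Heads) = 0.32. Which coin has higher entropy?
B

For binary distributions, entropy is maximized at p=0.5 and decreases as p moves toward 0 or 1.

H(A) = H(0.76) = 0.7950 bits
H(B) = H(0.32) = 0.9044 bits

Distribution B (p=0.32) is closer to uniform (p=0.5), so it has higher entropy.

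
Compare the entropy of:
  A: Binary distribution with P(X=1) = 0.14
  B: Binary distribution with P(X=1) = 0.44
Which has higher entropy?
B

For binary distributions, entropy is maximized at p=0.5 and decreases as p moves toward 0 or 1.

H(A) = H(0.14) = 0.5842 bits
H(B) = H(0.44) = 0.9896 bits

Distribution B (p=0.44) is closer to uniform (p=0.5), so it has higher entropy.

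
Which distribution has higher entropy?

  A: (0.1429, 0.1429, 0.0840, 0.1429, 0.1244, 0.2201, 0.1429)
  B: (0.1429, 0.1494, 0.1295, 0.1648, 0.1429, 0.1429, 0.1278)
B

Both distributions are close to uniform, making this a harder comparison.

H(A) = 2.7592 bits
H(B) = 2.8027 bits

The distribution closer to uniform has higher entropy.
Answer: B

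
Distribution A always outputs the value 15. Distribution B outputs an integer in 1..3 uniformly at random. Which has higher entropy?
B

A is deterministic, so H(A) = 0. B is uniform over 3 outcomes, so H(B) = log₂(3) = 1.585 bits. Any distribution with genuine randomness has higher entropy than a deterministic one.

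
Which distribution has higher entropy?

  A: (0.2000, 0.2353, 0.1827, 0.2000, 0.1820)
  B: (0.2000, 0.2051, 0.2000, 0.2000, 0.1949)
B

Both distributions are close to uniform, making this a harder comparison.

H(A) = 2.3154 bits
H(B) = 2.3217 bits

The distribution closer to uniform has higher entropy.
Answer: B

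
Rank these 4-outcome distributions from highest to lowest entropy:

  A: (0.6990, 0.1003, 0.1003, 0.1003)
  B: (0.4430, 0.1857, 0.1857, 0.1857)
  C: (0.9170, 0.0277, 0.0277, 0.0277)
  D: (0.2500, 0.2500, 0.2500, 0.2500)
D > B > A > C

Key insight: Entropy is maximized by uniform distributions and minimized by concentrated distributions.

Entropies:
  H(A) = 1.3596 bits
  H(B) = 1.8734 bits
  H(C) = 0.5442 bits
  H(D) = 2.0000 bits

Ranking: D > B > A > C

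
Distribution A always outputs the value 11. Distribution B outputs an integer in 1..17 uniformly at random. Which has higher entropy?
B

A is deterministic, so H(A) = 0. B is uniform over 17 outcomes, so H(B) = log₂(17) = 4.087 bits. Any distribution with genuine randomness has higher entropy than a deterministic one.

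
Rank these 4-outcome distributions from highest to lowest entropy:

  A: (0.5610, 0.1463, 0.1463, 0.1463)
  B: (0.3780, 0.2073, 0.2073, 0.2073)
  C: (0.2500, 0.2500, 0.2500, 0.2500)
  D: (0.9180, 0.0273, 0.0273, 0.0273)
C > B > A > D

Key insight: Entropy is maximized by uniform distributions and minimized by concentrated distributions.

Entropies:
  H(A) = 1.6850 bits
  H(B) = 1.9425 bits
  H(C) = 2.0000 bits
  H(D) = 0.5392 bits

Ranking: C > B > A > D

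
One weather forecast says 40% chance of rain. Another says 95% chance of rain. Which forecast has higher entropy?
40% forecast

Treat each forecast as a Bernoulli distribution. Binary entropy is maximized at p=0.5 and falls off symmetrically toward 0 or 1. The 40% forecast is closer to 50%, so it is more uncertain. H(40%) ≈ 0.971 bits, H(95%) ≈ 0.286 bits.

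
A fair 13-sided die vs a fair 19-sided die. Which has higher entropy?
19-sided die

Both are uniform distributions; for uniform over n outcomes, H = log₂(n). H(13-sided) = log₂(13) = 3.700 bits and H(19-sided) = log₂(19) = 4.248 bits. More outcomes in a uniform distribution means higher entropy.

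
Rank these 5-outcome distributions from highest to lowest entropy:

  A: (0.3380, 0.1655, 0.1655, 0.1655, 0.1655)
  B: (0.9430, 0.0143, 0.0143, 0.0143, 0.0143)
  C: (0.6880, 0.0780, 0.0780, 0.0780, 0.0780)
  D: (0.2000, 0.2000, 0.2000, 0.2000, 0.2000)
D > A > C > B

Key insight: Entropy is maximized by uniform distributions and minimized by concentrated distributions.

Entropies:
  H(A) = 2.2469 bits
  H(B) = 0.4294 bits
  H(C) = 1.5195 bits
  H(D) = 2.3219 bits

Ranking: D > A > C > B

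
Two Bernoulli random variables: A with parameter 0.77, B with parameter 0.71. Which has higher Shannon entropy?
B

For binary distributions, entropy is maximized at p=0.5 and decreases as p moves toward 0 or 1.

H(A) = H(0.77) = 0.7780 bits
H(B) = H(0.71) = 0.8687 bits

Distribution B (p=0.71) is closer to uniform (p=0.5), so it has higher entropy.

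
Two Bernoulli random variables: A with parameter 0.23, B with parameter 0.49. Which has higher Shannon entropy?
B

For binary distributions, entropy is maximized at p=0.5 and decreases as p moves toward 0 or 1.

H(A) = H(0.23) = 0.7780 bits
H(B) = H(0.49) = 0.9997 bits

Distribution B (p=0.49) is closer to uniform (p=0.5), so it has higher entropy.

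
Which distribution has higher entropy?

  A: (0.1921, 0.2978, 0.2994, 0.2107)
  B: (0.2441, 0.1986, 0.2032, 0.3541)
A

Both distributions are close to uniform, making this a harder comparison.

H(A) = 1.9720 bits
H(B) = 1.9573 bits

The distribution closer to uniform has higher entropy.
Answer: A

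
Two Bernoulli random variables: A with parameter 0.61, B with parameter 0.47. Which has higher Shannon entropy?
B

For binary distributions, entropy is maximized at p=0.5 and decreases as p moves toward 0 or 1.

H(A) = H(0.61) = 0.9648 bits
H(B) = H(0.47) = 0.9974 bits

Distribution B (p=0.47) is closer to uniform (p=0.5), so it has higher entropy.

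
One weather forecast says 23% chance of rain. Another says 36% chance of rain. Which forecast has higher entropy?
36% forecast

Treat each forecast as a Bernoulli distribution. Binary entropy is maximized at p=0.5 and falls off symmetrically toward 0 or 1. The 36% forecast is closer to 50%, so it is more uncertain. H(23%) ≈ 0.778 bits, H(36%) ≈ 0.943 bits.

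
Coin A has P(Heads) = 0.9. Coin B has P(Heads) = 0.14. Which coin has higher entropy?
B

For binary distributions, entropy is maximized at p=0.5 and decreases as p moves toward 0 or 1.

H(A) = H(0.9) = 0.4690 bits
H(B) = H(0.14) = 0.5842 bits

Distribution B (p=0.14) is closer to uniform (p=0.5), so it has higher entropy.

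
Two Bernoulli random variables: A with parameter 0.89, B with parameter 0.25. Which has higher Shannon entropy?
B

For binary distributions, entropy is maximized at p=0.5 and decreases as p moves toward 0 or 1.

H(A) = H(0.89) = 0.4999 bits
H(B) = H(0.25) = 0.8113 bits

Distribution B (p=0.25) is closer to uniform (p=0.5), so it has higher entropy.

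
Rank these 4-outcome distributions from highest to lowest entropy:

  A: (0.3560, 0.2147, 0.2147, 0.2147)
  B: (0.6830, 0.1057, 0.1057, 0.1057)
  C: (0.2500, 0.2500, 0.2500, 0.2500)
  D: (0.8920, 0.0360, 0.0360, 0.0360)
C > A > B > D

Key insight: Entropy is maximized by uniform distributions and minimized by concentrated distributions.

Entropies:
  H(A) = 1.9600 bits
  H(B) = 1.4035 bits
  H(C) = 2.0000 bits
  H(D) = 0.6650 bits

Ranking: C > A > B > D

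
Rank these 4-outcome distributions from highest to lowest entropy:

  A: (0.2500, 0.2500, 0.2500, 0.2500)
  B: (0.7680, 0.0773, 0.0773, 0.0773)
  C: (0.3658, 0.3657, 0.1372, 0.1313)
A > C > B

Key insight: Entropy is maximized by uniform distributions and minimized by concentrated distributions.

- Uniform distributions have maximum entropy log₂(4) = 2.0000 bits
- The more "peaked" or concentrated a distribution, the lower its entropy

Entropies:
  H(A) = 2.0000 bits
  H(B) = 1.1492 bits
  H(C) = 1.8392 bits

Ranking: A > C > B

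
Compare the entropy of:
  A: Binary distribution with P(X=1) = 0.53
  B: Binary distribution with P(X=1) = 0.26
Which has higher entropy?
A

For binary distributions, entropy is maximized at p=0.5 and decreases as p moves toward 0 or 1.

H(A) = H(0.53) = 0.9974 bits
H(B) = H(0.26) = 0.8267 bits

Distribution A (p=0.53) is closer to uniform (p=0.5), so it has higher entropy.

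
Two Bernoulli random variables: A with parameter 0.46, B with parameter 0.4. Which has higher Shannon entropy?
A

For binary distributions, entropy is maximized at p=0.5 and decreases as p moves toward 0 or 1.

H(A) = H(0.46) = 0.9954 bits
H(B) = H(0.4) = 0.9710 bits

Distribution A (p=0.46) is closer to uniform (p=0.5), so it has higher entropy.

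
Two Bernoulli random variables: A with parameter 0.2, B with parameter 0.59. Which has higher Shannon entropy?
B

For binary distributions, entropy is maximized at p=0.5 and decreases as p moves toward 0 or 1.

H(A) = H(0.2) = 0.7219 bits
H(B) = H(0.59) = 0.9765 bits

Distribution B (p=0.59) is closer to uniform (p=0.5), so it has higher entropy.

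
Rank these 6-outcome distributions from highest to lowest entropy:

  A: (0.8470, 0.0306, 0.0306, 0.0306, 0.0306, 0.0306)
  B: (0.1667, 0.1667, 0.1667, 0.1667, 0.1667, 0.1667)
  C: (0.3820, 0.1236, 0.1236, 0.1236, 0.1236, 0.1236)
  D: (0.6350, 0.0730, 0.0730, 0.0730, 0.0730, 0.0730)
B > C > D > A

Key insight: Entropy is maximized by uniform distributions and minimized by concentrated distributions.

Entropies:
  H(A) = 0.9726 bits
  H(B) = 2.5850 bits
  H(C) = 2.3944 bits
  H(D) = 1.7943 bits

Ranking: B > C > D > A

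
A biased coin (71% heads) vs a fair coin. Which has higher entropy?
Fair coin

The fair coin is uniform (p=0.5), maximizing binary entropy at 1 bit. The biased coin has H(0.71) ≈ 0.869 bits — its outcome is more predictable, so its entropy is lower.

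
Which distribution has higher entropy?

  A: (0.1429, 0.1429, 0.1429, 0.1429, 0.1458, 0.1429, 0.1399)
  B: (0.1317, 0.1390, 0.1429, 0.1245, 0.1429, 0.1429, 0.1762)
A

Both distributions are close to uniform, making this a harder comparison.

H(A) = 2.8073 bits
H(B) = 2.7996 bits

The distribution closer to uniform has higher entropy.
Answer: A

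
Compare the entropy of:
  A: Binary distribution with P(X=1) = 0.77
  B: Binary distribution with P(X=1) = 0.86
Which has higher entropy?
A

For binary distributions, entropy is maximized at p=0.5 and decreases as p moves toward 0 or 1.

H(A) = H(0.77) = 0.7780 bits
H(B) = H(0.86) = 0.5842 bits

Distribution A (p=0.77) is closer to uniform (p=0.5), so it has higher entropy.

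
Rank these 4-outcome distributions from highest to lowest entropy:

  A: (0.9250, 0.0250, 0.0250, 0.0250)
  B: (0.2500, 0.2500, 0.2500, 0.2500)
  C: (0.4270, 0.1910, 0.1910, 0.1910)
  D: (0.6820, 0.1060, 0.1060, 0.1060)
B > C > D > A

Key insight: Entropy is maximized by uniform distributions and minimized by concentrated distributions.

Entropies:
  H(A) = 0.5032 bits
  H(B) = 2.0000 bits
  H(C) = 1.8928 bits
  H(D) = 1.4062 bits

Ranking: B > C > D > A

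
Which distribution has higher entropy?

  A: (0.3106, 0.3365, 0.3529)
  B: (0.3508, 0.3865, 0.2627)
A

Both distributions are close to uniform, making this a harder comparison.

H(A) = 1.5830 bits
H(B) = 1.5668 bits

The distribution closer to uniform has higher entropy.
Answer: A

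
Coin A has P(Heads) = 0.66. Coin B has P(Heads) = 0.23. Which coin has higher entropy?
A

For binary distributions, entropy is maximized at p=0.5 and decreases as p moves toward 0 or 1.

H(A) = H(0.66) = 0.9248 bits
H(B) = H(0.23) = 0.7780 bits

Distribution A (p=0.66) is closer to uniform (p=0.5), so it has higher entropy.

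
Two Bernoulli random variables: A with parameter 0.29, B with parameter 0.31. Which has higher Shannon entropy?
B

For binary distributions, entropy is maximized at p=0.5 and decreases as p moves toward 0 or 1.

H(A) = H(0.29) = 0.8687 bits
H(B) = H(0.31) = 0.8932 bits

Distribution B (p=0.31) is closer to uniform (p=0.5), so it has higher entropy.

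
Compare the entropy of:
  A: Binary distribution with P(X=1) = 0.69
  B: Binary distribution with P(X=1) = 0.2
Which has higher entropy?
A

For binary distributions, entropy is maximized at p=0.5 and decreases as p moves toward 0 or 1.

H(A) = H(0.69) = 0.8932 bits
H(B) = H(0.2) = 0.7219 bits

Distribution A (p=0.69) is closer to uniform (p=0.5), so it has higher entropy.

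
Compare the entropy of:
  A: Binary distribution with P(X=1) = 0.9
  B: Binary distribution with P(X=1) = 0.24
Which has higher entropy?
B

For binary distributions, entropy is maximized at p=0.5 and decreases as p moves toward 0 or 1.

H(A) = H(0.9) = 0.4690 bits
H(B) = H(0.24) = 0.7950 bits

Distribution B (p=0.24) is closer to uniform (p=0.5), so it has higher entropy.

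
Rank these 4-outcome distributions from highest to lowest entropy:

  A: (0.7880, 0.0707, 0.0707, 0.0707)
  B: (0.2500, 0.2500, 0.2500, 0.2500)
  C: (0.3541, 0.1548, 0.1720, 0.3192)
B > C > A

Key insight: Entropy is maximized by uniform distributions and minimized by concentrated distributions.

- Uniform distributions have maximum entropy log₂(4) = 2.0000 bits
- The more "peaked" or concentrated a distribution, the lower its entropy

Entropies:
  H(A) = 1.0813 bits
  H(B) = 2.0000 bits
  H(C) = 1.9096 bits

Ranking: B > C > A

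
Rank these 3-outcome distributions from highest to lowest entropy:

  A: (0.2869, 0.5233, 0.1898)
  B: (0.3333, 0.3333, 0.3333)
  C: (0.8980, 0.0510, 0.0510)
B > A > C

Key insight: Entropy is maximized by uniform distributions and minimized by concentrated distributions.

- Uniform distributions have maximum entropy log₂(3) = 1.5850 bits
- The more "peaked" or concentrated a distribution, the lower its entropy

Entropies:
  H(A) = 1.4608 bits
  H(B) = 1.5850 bits
  H(C) = 0.5773 bits

Ranking: B > A > C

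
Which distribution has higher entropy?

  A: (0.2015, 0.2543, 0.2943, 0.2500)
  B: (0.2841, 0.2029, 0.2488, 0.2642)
B

Both distributions are close to uniform, making this a harder comparison.

H(A) = 1.9873 bits
H(B) = 1.9894 bits

The distribution closer to uniform has higher entropy.
Answer: B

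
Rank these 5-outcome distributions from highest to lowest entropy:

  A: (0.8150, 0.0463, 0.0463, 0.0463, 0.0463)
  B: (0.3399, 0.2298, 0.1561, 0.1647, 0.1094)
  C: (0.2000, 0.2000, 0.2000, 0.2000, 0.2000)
C > B > A

Key insight: Entropy is maximized by uniform distributions and minimized by concentrated distributions.

- Uniform distributions have maximum entropy log₂(5) = 2.3219 bits
- The more "peaked" or concentrated a distribution, the lower its entropy

Entropies:
  H(A) = 1.0609 bits
  H(B) = 2.2129 bits
  H(C) = 2.3219 bits

Ranking: C > B > A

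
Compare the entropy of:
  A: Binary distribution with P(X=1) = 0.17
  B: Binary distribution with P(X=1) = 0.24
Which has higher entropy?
B

For binary distributions, entropy is maximized at p=0.5 and decreases as p moves toward 0 or 1.

H(A) = H(0.17) = 0.6577 bits
H(B) = H(0.24) = 0.7950 bits

Distribution B (p=0.24) is closer to uniform (p=0.5), so it has higher entropy.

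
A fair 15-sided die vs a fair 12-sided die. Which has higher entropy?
15-sided die

Both are uniform distributions; for uniform over n outcomes, H = log₂(n). H(15-sided) = log₂(15) = 3.907 bits and H(12-sided) = log₂(12) = 3.585 bits. More outcomes in a uniform distribution means higher entropy.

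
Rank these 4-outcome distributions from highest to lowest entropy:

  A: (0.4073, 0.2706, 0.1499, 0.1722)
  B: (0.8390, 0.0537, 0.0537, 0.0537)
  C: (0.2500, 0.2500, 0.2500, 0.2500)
C > A > B

Key insight: Entropy is maximized by uniform distributions and minimized by concentrated distributions.

- Uniform distributions have maximum entropy log₂(4) = 2.0000 bits
- The more "peaked" or concentrated a distribution, the lower its entropy

Entropies:
  H(A) = 1.8855 bits
  H(B) = 0.8919 bits
  H(C) = 2.0000 bits

Ranking: C > A > B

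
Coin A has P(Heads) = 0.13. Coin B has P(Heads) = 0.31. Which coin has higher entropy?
B

For binary distributions, entropy is maximized at p=0.5 and decreases as p moves toward 0 or 1.

H(A) = H(0.13) = 0.5574 bits
H(B) = H(0.31) = 0.8932 bits

Distribution B (p=0.31) is closer to uniform (p=0.5), so it has higher entropy.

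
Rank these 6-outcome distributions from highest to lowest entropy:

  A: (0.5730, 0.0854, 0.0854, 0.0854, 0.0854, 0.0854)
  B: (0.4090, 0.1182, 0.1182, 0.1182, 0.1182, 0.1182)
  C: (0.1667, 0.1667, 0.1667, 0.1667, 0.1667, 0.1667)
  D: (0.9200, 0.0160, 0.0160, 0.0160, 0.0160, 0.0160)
C > B > A > D

Key insight: Entropy is maximized by uniform distributions and minimized by concentrated distributions.

Entropies:
  H(A) = 1.9760 bits
  H(B) = 2.3482 bits
  H(C) = 2.5850 bits
  H(D) = 0.5879 bits

Ranking: C > B > A > D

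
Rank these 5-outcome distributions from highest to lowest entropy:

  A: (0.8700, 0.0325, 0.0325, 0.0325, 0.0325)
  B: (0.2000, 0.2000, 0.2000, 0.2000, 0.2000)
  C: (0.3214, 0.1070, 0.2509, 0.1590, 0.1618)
B > C > A

Key insight: Entropy is maximized by uniform distributions and minimized by concentrated distributions.

- Uniform distributions have maximum entropy log₂(5) = 2.3219 bits
- The more "peaked" or concentrated a distribution, the lower its entropy

Entropies:
  H(A) = 0.8174 bits
  H(B) = 2.3219 bits
  H(C) = 2.2187 bits

Ranking: B > C > A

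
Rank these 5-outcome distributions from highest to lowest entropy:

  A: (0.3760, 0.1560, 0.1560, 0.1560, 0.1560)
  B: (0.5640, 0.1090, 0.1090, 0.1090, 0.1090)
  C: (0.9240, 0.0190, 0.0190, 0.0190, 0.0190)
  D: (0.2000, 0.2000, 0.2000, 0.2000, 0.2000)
D > A > B > C

Key insight: Entropy is maximized by uniform distributions and minimized by concentrated distributions.

Entropies:
  H(A) = 2.2032 bits
  H(B) = 1.8601 bits
  H(C) = 0.5399 bits
  H(D) = 2.3219 bits

Ranking: D > A > B > C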